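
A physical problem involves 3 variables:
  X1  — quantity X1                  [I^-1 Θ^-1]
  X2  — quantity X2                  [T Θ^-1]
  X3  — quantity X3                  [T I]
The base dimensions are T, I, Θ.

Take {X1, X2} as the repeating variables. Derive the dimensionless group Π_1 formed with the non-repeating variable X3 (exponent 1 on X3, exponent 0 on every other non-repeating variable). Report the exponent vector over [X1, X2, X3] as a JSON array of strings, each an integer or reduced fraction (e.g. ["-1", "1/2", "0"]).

Write exponents as rows T,I,Θ / cols X1,X2,X3:
  T: [ 0  1  1]
  I: [-1  0  1]
  Θ: [-1 -1  0]
Echelon form has 2 nonzero rows (pivots: X1,X2)
Pivot set = {X1,X2}, free = {X3}
RREF:
  r0: [   1    0   -1]
  r1: [   0    1    1]
  r2: [   0    0    0]
Fix exponent of X3 at 1; solve each RREF row for its pivot's exponent:
  r0: exp(X1) + (-1)·1 = 0 ⇒ exp(X1) = 1
  r1: exp(X2) + (1)·1 = 0 ⇒ exp(X2) = -1
Π_1 = X1 · X2^-1 · X3

["1", "-1", "1"]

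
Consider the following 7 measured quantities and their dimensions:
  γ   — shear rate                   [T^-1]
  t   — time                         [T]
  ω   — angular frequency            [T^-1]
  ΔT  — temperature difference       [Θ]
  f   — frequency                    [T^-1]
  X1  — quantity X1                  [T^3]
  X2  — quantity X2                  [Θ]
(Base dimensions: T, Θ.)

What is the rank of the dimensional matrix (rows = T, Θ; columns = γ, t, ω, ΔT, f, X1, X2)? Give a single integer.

Dimensional matrix (T×Θ by γ×t×ω×ΔT×f×X1×X2):
  T: [-1  1 -1  0 -1  3  0]
  Θ: [ 0  0  0  1  0  0  1]
Row reduction gives pivot columns γ,ΔT; rank = 2

2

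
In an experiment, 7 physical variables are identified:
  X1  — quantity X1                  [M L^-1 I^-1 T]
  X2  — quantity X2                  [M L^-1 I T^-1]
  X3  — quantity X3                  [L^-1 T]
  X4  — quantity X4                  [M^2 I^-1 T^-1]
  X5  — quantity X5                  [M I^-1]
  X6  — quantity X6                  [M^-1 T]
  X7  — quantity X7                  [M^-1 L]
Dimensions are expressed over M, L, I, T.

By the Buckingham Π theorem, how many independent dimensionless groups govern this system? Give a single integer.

4

Exponent matrix [M,L,I,T] × [X1,X2,X3,X4,X5,X6,X7]:
  M: [ 1  1  0  2  1 -1 -1]
  L: [-1 -1 -1  0  0  0  1]
  I: [-1  1  0 -1 -1  0  0]
  T: [ 1 -1  1 -1  0  1  0]
Echelon form has 3 nonzero rows (pivots: X1,X2,X3)
7 vars − rank 3 = 4 Π groups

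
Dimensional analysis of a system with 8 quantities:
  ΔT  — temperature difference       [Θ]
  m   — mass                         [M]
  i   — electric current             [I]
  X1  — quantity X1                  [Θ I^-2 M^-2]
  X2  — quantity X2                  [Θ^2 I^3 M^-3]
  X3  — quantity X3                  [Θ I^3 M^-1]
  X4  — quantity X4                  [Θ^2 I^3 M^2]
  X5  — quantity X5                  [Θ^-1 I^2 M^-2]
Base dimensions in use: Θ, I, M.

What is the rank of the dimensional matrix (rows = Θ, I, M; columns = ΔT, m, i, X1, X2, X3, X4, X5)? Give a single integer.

3

Dimensional matrix (Θ×I×M by ΔT×m×i×X1×X2×X3×X4×X5):
  Θ: [ 1  0  0  1  2  1  2 -1]
  I: [ 0  0  1 -2  3  3  3  2]
  M: [ 0  1  0 -2 -3 -1  2 -2]
Echelon form has 3 nonzero rows (pivots: ΔT,m,i)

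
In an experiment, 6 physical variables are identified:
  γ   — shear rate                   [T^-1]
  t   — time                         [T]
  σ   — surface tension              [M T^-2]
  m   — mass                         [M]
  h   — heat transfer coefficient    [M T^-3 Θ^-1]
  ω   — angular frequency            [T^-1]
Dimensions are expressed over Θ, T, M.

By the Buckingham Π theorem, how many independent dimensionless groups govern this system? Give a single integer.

3

Write exponents as rows Θ,T,M / cols γ,t,σ,m,h,ω:
  Θ: [ 0  0  0  0 -1  0]
  T: [-1  1 -2  0 -3 -1]
  M: [ 0  0  1  1  1  0]
Echelon form has 3 nonzero rows (pivots: γ,σ,h)
6 vars − rank 3 = 3 Π groups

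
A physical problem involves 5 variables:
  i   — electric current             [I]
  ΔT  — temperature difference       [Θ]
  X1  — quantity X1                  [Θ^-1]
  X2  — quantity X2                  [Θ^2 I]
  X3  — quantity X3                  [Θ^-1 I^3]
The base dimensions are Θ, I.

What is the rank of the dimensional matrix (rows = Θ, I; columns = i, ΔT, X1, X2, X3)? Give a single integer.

2

Dimensional matrix (Θ×I by i×ΔT×X1×X2×X3):
  Θ: [ 0  1 -1  2 -1]
  I: [ 1  0  0  1  3]
Echelon form has 2 nonzero rows (pivots: i,ΔT)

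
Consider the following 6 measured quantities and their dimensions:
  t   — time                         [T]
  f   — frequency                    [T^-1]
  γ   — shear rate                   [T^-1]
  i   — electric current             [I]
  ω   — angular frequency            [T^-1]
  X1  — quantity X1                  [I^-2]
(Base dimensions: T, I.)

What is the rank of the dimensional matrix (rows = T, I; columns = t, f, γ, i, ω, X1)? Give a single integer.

Write exponents as rows T,I / cols t,f,γ,i,ω,X1:
  T: [ 1 -1 -1  0 -1  0]
  I: [ 0  0  0  1  0 -2]
Row reduction gives pivot columns t,i; rank = 2

2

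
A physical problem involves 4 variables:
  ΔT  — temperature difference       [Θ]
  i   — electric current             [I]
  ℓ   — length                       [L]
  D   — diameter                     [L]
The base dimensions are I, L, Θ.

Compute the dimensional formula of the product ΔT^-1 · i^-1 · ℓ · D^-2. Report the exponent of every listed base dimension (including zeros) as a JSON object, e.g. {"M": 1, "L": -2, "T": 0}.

Dimensional matrix (I×L×Θ by ΔT×i×ℓ×D):
  I: [ 0  1  0  0]
  L: [ 0  0  1  1]
  Θ: [ 1  0  0  0]
  [I]: (-1)·0+(-1)·1+(1)·0+(-2)·0 = -1
  [L]: (-1)·0+(-1)·0+(1)·1+(-2)·1 = -1
  [Θ]: (-1)·1+(-1)·0+(1)·0+(-2)·0 = -1
⇒ I^-1 L^-1 Θ^-1

{"I": -1, "L": -1, "Θ": -1}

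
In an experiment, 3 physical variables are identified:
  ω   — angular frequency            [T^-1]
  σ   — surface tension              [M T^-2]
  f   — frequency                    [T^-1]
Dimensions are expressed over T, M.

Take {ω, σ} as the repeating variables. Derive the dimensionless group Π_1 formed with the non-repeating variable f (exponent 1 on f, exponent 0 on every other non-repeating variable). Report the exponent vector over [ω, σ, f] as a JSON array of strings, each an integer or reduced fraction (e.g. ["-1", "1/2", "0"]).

Exponent matrix [T,M] × [ω,σ,f]:
  T: [-1 -2 -1]
  M: [ 0  1  0]
RREF → pivots at {ω,σ} ⇒ r = 2
Pivot set = {ω,σ}, free = {f}
RREF:
  r0: [   1    0    1]
  r1: [   0    1    0]
Fix exponent of f at 1; solve each RREF row for its pivot's exponent:
  r0: exp(ω) + (1)·1 = 0 ⇒ exp(ω) = -1
  r1: exp(σ) + (0)·1 = 0 ⇒ exp(σ) = 0
Π_1 = ω^-1 · f

["-1", "0", "1"]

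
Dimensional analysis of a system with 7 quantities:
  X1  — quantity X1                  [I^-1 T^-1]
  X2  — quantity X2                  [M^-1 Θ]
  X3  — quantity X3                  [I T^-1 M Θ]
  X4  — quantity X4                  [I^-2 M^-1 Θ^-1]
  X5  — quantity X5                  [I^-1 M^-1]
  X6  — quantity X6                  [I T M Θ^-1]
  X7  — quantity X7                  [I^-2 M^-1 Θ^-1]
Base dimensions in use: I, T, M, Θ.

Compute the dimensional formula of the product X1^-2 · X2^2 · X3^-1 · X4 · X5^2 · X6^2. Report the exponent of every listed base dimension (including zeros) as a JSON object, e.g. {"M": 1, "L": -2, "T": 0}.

{"I": -1, "T": 5, "M": -4, "Θ": -2}

Exponent matrix [I,T,M,Θ] × [X1,X2,X3,X4,X5,X6,X7]:
  I: [-1  0  1 -2 -1  1 -2]
  T: [-1  0 -1  0  0  1  0]
  M: [ 0 -1  1 -1 -1  1 -1]
  Θ: [ 0  1  1 -1  0 -1 -1]
  [I]: (-2)·-1+(2)·0+(-1)·1+(1)·-2+(2)·-1+(2)·1 = -1
  [T]: (-2)·-1+(2)·0+(-1)·-1+(1)·0+(2)·0+(2)·1 = 5
  [M]: (-2)·0+(2)·-1+(-1)·1+(1)·-1+(2)·-1+(2)·1 = -4
  [Θ]: (-2)·0+(2)·1+(-1)·1+(1)·-1+(2)·0+(2)·-1 = -2
⇒ I^-1 T^5 M^-4 Θ^-2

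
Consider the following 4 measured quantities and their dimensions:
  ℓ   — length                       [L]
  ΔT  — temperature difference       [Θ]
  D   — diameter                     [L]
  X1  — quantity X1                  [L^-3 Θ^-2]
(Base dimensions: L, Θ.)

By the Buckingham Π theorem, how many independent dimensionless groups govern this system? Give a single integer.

Write exponents as rows L,Θ / cols ℓ,ΔT,D,X1:
  L: [ 1  0  1 -3]
  Θ: [ 0  1  0 -2]
Echelon form has 2 nonzero rows (pivots: ℓ,ΔT)
Π count = n − r = 4 − 2 = 2

2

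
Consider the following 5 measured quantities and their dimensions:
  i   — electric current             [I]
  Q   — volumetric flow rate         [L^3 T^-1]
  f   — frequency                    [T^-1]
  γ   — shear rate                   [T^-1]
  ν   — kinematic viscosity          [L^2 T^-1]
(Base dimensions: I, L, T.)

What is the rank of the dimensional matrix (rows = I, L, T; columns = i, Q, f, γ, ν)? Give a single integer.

3

Write exponents as rows I,L,T / cols i,Q,f,γ,ν:
  I: [ 1  0  0  0  0]
  L: [ 0  3  0  0  2]
  T: [ 0 -1 -1 -1 -1]
Row reduction gives pivot columns i,Q,f; rank = 3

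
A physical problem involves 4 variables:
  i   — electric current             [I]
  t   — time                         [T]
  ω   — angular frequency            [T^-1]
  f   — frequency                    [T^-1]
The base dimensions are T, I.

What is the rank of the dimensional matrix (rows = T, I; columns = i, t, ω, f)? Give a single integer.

2

Exponent matrix [T,I] × [i,t,ω,f]:
  T: [ 0  1 -1 -1]
  I: [ 1  0  0  0]
Echelon form has 2 nonzero rows (pivots: i,t)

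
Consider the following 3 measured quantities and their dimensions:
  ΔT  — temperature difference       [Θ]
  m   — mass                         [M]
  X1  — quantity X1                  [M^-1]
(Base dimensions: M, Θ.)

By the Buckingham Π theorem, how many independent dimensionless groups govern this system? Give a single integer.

1

Exponent matrix [M,Θ] × [ΔT,m,X1]:
  M: [ 0  1 -1]
  Θ: [ 1  0  0]
Row reduction gives pivot columns ΔT,m; rank = 2
3 vars − rank 2 = 1 Π group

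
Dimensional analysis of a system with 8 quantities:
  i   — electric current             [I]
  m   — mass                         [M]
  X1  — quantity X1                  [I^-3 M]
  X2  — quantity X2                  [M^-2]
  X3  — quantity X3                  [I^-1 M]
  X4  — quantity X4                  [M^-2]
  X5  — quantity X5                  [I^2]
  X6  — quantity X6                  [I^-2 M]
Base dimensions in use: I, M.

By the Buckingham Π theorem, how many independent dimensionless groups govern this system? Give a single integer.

Write exponents as rows I,M / cols i,m,X1,X2,X3,X4,X5,X6:
  I: [ 1  0 -3  0 -1  0  2 -2]
  M: [ 0  1  1 -2  1 -2  0  1]
Echelon form has 2 nonzero rows (pivots: i,m)
8 vars − rank 2 = 6 Π groups

6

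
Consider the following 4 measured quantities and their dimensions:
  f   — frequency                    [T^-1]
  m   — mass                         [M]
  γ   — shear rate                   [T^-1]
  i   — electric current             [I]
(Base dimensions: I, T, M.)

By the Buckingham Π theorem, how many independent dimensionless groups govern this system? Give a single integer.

1

Dimensional matrix (I×T×M by f×m×γ×i):
  I: [ 0  0  0  1]
  T: [-1  0 -1  0]
  M: [ 0  1  0  0]
Row reduction gives pivot columns f,m,i; rank = 3
n=4, r=3 ⇒ 1 dimensionless group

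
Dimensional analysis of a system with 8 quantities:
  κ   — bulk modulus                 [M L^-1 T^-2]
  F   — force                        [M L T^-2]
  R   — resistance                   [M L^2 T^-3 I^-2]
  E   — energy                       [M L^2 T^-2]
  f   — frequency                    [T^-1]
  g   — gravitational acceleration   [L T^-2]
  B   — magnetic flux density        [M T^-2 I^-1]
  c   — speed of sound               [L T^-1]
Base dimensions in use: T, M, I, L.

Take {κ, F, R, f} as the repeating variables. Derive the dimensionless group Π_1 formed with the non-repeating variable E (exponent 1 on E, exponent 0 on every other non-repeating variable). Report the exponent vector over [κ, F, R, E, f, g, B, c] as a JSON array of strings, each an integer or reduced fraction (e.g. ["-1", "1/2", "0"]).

["1/2", "-3/2", "0", "1", "0", "0", "0", "0"]

Dimensional matrix (T×M×I×L by κ×F×R×E×f×g×B×c):
  T: [-2 -2 -3 -2 -1 -2 -2 -1]
  M: [ 1  1  1  1  0  0  1  0]
  I: [ 0  0 -2  0  0  0 -1  0]
  L: [-1  1  2  2  0  1  0  1]
RREF → pivots at {κ,F,R,f} ⇒ r = 4
Repeat: κ,F,R,f; free: E,g,B,c
RREF:
  r0: [   1    0    0 -1/2    0 -1/2  3/4 -1/2]
  r1: [   0    1    0  3/2    0  1/2 -1/4  1/2]
  r2: [   0    0    1    0    0    0  1/2    0]
  r3: [   0    0    0    0    1    2 -1/2    1]
Fix exponent of E at 1, g at 0, B at 0, c at 0; solve each RREF row for its pivot's exponent:
  r0: exp(κ) + (-1/2)·1 = 0 ⇒ exp(κ) = 1/2
  r1: exp(F) + (3/2)·1 = 0 ⇒ exp(F) = -3/2
  r2: exp(R) + (0)·1 = 0 ⇒ exp(R) = 0
  r3: exp(f) + (0)·1 = 0 ⇒ exp(f) = 0
Π_1 = κ^(1/2) · F^(-3/2) · E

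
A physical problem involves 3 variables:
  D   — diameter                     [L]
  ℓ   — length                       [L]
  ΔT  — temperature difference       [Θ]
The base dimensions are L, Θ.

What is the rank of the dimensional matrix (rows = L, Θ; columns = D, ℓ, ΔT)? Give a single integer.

Exponent matrix [L,Θ] × [D,ℓ,ΔT]:
  L: [ 1  1  0]
  Θ: [ 0  0  1]
RREF → pivots at {D,ΔT} ⇒ r = 2

2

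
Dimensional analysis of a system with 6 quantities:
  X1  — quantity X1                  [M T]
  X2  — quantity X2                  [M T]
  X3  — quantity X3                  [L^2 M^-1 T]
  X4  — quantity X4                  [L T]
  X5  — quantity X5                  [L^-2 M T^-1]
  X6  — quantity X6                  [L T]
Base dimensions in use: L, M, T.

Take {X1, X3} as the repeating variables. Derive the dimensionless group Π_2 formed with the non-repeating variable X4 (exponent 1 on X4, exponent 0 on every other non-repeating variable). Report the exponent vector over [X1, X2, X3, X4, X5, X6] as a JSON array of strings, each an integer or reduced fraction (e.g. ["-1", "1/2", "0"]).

["-1/2", "0", "-1/2", "1", "0", "0"]

Exponent matrix [L,M,T] × [X1,X2,X3,X4,X5,X6]:
  L: [ 0  0  2  1 -2  1]
  M: [ 1  1 -1  0  1  0]
  T: [ 1  1  1  1 -1  1]
Echelon form has 2 nonzero rows (pivots: X1,X3)
Pivot set = {X1,X3}, free = {X2,X4,X5,X6}
RREF:
  r0: [   1    1    0  1/2    0  1/2]
  r1: [   0    0    1  1/2   -1  1/2]
  r2: [   0    0    0    0    0    0]
Fix exponent of X4 at 1, X2 at 0, X5 at 0, X6 at 0; solve each RREF row for its pivot's exponent:
  r0: exp(X1) + (1/2)·1 = 0 ⇒ exp(X1) = -1/2
  r1: exp(X3) + (1/2)·1 = 0 ⇒ exp(X3) = -1/2
Π_2 = X1^(-1/2) · X3^(-1/2) · X4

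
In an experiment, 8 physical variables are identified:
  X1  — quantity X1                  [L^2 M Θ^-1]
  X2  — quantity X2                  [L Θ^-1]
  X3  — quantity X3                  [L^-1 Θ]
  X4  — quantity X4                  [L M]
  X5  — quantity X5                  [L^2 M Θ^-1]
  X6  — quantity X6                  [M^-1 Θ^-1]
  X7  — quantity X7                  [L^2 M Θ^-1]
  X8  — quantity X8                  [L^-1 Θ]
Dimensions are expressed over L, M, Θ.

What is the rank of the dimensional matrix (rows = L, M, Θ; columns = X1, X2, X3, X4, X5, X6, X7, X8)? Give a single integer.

2

Exponent matrix [L,M,Θ] × [X1,X2,X3,X4,X5,X6,X7,X8]:
  L: [ 2  1 -1  1  2  0  2 -1]
  M: [ 1  0  0  1  1 -1  1  0]
  Θ: [-1 -1  1  0 -1 -1 -1  1]
RREF → pivots at {X1,X2} ⇒ r = 2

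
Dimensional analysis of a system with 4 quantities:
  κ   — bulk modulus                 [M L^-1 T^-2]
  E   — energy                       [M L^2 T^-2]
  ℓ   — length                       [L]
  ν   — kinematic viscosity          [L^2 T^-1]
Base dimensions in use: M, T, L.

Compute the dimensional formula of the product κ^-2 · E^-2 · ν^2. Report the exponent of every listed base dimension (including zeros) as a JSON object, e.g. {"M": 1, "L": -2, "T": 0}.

Write exponents as rows M,T,L / cols κ,E,ℓ,ν:
  M: [ 1  1  0  0]
  T: [-2 -2  0 -1]
  L: [-1  2  1  2]
  [M]: (-2)·1+(-2)·1+(2)·0 = -4
  [T]: (-2)·-2+(-2)·-2+(2)·-1 = 6
  [L]: (-2)·-1+(-2)·2+(2)·2 = 2
⇒ M^-4 T^6 L^2

{"M": -4, "T": 6, "L": 2}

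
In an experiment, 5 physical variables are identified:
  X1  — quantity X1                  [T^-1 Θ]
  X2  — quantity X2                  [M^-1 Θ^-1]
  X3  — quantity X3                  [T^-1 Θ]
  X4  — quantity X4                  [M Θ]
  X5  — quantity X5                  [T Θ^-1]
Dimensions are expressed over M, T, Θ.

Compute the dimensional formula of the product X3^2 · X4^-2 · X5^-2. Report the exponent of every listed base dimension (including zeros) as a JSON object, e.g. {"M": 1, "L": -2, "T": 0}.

{"M": -2, "T": -4, "Θ": 2}

Write exponents as rows M,T,Θ / cols X1,X2,X3,X4,X5:
  M: [ 0 -1  0  1  0]
  T: [-1  0 -1  0  1]
  Θ: [ 1 -1  1  1 -1]
  [M]: (2)·0+(-2)·1+(-2)·0 = -2
  [T]: (2)·-1+(-2)·0+(-2)·1 = -4
  [Θ]: (2)·1+(-2)·1+(-2)·-1 = 2
⇒ M^-2 T^-4 Θ^2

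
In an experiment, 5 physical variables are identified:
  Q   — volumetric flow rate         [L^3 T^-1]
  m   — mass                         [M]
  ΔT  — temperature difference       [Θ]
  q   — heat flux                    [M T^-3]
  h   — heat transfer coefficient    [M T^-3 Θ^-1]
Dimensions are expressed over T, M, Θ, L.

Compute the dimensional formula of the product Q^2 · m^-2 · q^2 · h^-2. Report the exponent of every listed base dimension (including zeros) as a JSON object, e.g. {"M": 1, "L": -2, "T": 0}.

{"T": -2, "M": -2, "Θ": 2, "L": 6}

Dimensional matrix (T×M×Θ×L by Q×m×ΔT×q×h):
  T: [-1  0  0 -3 -3]
  M: [ 0  1  0  1  1]
  Θ: [ 0  0  1  0 -1]
  L: [ 3  0  0  0  0]
  [T]: (2)·-1+(-2)·0+(2)·-3+(-2)·-3 = -2
  [M]: (2)·0+(-2)·1+(2)·1+(-2)·1 = -2
  [Θ]: (2)·0+(-2)·0+(2)·0+(-2)·-1 = 2
  [L]: (2)·3+(-2)·0+(2)·0+(-2)·0 = 6
⇒ T^-2 M^-2 Θ^2 L^6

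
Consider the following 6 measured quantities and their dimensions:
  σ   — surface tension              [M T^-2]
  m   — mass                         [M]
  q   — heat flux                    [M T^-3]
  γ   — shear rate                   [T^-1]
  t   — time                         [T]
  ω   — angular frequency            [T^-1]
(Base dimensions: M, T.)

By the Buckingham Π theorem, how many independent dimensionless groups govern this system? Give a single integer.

4

Write exponents as rows M,T / cols σ,m,q,γ,t,ω:
  M: [ 1  1  1  0  0  0]
  T: [-2  0 -3 -1  1 -1]
Row reduction gives pivot columns σ,m; rank = 2
6 vars − rank 2 = 4 Π groups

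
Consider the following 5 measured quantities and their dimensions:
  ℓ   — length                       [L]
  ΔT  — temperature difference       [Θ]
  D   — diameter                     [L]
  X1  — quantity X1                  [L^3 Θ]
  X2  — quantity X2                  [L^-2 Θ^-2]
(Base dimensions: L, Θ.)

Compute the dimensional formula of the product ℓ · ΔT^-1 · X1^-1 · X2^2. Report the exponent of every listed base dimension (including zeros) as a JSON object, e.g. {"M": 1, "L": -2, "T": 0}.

Dimensional matrix (L×Θ by ℓ×ΔT×D×X1×X2):
  L: [ 1  0  1  3 -2]
  Θ: [ 0  1  0  1 -2]
  [L]: (1)·1+(-1)·0+(-1)·3+(2)·-2 = -6
  [Θ]: (1)·0+(-1)·1+(-1)·1+(2)·-2 = -6
⇒ L^-6 Θ^-6

{"L": -6, "Θ": -6}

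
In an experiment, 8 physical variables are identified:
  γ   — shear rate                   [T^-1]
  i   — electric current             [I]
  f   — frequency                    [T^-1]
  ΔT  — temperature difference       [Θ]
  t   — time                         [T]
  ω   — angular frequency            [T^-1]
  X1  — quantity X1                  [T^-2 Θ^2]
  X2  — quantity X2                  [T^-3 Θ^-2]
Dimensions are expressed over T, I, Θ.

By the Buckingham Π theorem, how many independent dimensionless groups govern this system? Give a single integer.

5

Exponent matrix [T,I,Θ] × [γ,i,f,ΔT,t,ω,X1,X2]:
  T: [-1  0 -1  0  1 -1 -2 -3]
  I: [ 0  1  0  0  0  0  0  0]
  Θ: [ 0  0  0  1  0  0  2 -2]
Echelon form has 3 nonzero rows (pivots: γ,i,ΔT)
Π count = n − r = 8 − 3 = 5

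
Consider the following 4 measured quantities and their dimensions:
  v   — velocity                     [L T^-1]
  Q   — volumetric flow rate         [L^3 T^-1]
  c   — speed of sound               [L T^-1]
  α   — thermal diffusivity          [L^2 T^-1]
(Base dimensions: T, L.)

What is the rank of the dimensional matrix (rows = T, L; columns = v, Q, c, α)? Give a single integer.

Exponent matrix [T,L] × [v,Q,c,α]:
  T: [-1 -1 -1 -1]
  L: [ 1  3  1  2]
RREF → pivots at {v,Q} ⇒ r = 2

2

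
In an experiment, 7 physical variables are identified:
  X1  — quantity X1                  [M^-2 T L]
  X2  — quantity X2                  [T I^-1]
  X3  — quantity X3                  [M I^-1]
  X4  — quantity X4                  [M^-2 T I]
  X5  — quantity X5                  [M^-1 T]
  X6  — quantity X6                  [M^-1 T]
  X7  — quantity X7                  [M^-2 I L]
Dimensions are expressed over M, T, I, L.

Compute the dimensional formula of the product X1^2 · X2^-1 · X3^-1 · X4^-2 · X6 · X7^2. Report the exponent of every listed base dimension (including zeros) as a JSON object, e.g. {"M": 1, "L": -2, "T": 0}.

Exponent matrix [M,T,I,L] × [X1,X2,X3,X4,X5,X6,X7]:
  M: [-2  0  1 -2 -1 -1 -2]
  T: [ 1  1  0  1  1  1  0]
  I: [ 0 -1 -1  1  0  0  1]
  L: [ 1  0  0  0  0  0  1]
  [M]: (2)·-2+(-1)·0+(-1)·1+(-2)·-2+(1)·-1+(2)·-2 = -6
  [T]: (2)·1+(-1)·1+(-1)·0+(-2)·1+(1)·1+(2)·0 = 0
  [I]: (2)·0+(-1)·-1+(-1)·-1+(-2)·1+(1)·0+(2)·1 = 2
  [L]: (2)·1+(-1)·0+(-1)·0+(-2)·0+(1)·0+(2)·1 = 4
⇒ M^-6 I^2 L^4

{"M": -6, "T": 0, "I": 2, "L": 4}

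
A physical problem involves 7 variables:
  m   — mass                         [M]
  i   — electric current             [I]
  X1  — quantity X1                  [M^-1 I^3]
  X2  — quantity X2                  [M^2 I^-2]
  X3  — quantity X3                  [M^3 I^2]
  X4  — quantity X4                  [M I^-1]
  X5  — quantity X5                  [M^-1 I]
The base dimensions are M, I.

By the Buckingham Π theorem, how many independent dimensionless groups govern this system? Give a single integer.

5

Exponent matrix [M,I] × [m,i,X1,X2,X3,X4,X5]:
  M: [ 1  0 -1  2  3  1 -1]
  I: [ 0  1  3 -2  2 -1  1]
Row reduction gives pivot columns m,i; rank = 2
Π count = n − r = 7 − 2 = 5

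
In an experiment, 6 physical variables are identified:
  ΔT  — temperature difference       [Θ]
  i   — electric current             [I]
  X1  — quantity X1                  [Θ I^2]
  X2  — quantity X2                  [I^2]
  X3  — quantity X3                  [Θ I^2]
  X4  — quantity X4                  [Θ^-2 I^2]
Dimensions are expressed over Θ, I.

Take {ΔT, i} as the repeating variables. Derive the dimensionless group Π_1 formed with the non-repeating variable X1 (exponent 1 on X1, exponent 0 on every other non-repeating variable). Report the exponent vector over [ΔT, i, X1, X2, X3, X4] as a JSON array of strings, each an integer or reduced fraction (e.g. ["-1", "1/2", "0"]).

Exponent matrix [Θ,I] × [ΔT,i,X1,X2,X3,X4]:
  Θ: [ 1  0  1  0  1 -2]
  I: [ 0  1  2  2  2  2]
RREF → pivots at {ΔT,i} ⇒ r = 2
Pivot set = {ΔT,i}, free = {X1,X2,X3,X4}
RREF:
  r0: [   1    0    1    0    1   -2]
  r1: [   0    1    2    2    2    2]
Fix exponent of X1 at 1, X2 at 0, X3 at 0, X4 at 0; solve each RREF row for its pivot's exponent:
  r0: exp(ΔT) + (1)·1 = 0 ⇒ exp(ΔT) = -1
  r1: exp(i) + (2)·1 = 0 ⇒ exp(i) = -2
Π_1 = ΔT^-1 · i^-2 · X1

["-1", "-2", "1", "0", "0", "0"]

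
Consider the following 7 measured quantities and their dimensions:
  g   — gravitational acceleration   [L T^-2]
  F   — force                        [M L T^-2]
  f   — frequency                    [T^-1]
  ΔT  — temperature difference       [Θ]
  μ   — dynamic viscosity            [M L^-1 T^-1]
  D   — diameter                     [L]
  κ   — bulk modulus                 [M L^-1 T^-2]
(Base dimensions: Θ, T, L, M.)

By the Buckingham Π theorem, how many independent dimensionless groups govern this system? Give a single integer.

3

Exponent matrix [Θ,T,L,M] × [g,F,f,ΔT,μ,D,κ]:
  Θ: [ 0  0  0  1  0  0  0]
  T: [-2 -2 -1  0 -1  0 -2]
  L: [ 1  1  0  0 -1  1 -1]
  M: [ 0  1  0  0  1  0  1]
Echelon form has 4 nonzero rows (pivots: g,F,f,ΔT)
7 vars − rank 4 = 3 Π groups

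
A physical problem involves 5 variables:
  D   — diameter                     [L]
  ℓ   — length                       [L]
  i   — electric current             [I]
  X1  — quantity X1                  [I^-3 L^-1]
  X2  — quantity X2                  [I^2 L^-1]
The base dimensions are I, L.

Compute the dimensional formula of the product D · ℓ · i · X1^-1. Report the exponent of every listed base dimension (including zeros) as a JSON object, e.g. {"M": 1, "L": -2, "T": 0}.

Write exponents as rows I,L / cols D,ℓ,i,X1,X2:
  I: [ 0  0  1 -3  2]
  L: [ 1  1  0 -1 -1]
  [I]: (1)·0+(1)·0+(1)·1+(-1)·-3 = 4
  [L]: (1)·1+(1)·1+(1)·0+(-1)·-1 = 3
⇒ I^4 L^3

{"I": 4, "L": 3}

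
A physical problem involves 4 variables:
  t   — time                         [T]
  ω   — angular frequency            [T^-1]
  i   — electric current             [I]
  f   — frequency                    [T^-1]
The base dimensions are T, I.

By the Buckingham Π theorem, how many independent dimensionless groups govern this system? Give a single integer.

2

Dimensional matrix (T×I by t×ω×i×f):
  T: [ 1 -1  0 -1]
  I: [ 0  0  1  0]
Echelon form has 2 nonzero rows (pivots: t,i)
n=4, r=2 ⇒ 2 dimensionless groups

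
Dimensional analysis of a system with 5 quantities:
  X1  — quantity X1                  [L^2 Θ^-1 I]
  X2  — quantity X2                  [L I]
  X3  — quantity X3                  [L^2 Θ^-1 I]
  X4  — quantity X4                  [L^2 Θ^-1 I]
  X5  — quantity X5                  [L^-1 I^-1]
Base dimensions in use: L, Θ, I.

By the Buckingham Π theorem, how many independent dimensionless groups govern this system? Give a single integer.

3

Exponent matrix [L,Θ,I] × [X1,X2,X3,X4,X5]:
  L: [ 2  1  2  2 -1]
  Θ: [-1  0 -1 -1  0]
  I: [ 1  1  1  1 -1]
Echelon form has 2 nonzero rows (pivots: X1,X2)
5 vars − rank 2 = 3 Π groups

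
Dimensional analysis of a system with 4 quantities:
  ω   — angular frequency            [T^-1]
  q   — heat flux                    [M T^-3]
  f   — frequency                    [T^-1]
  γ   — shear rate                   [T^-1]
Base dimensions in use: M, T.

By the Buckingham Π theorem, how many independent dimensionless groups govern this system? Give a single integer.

2

Write exponents as rows M,T / cols ω,q,f,γ:
  M: [ 0  1  0  0]
  T: [-1 -3 -1 -1]
Row reduction gives pivot columns ω,q; rank = 2
Π count = n − r = 4 − 2 = 2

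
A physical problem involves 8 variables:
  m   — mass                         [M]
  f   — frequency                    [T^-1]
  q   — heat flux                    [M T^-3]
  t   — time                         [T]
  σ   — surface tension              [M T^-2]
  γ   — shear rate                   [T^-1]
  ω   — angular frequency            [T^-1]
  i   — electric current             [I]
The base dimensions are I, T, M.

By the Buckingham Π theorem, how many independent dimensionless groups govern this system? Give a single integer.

Write exponents as rows I,T,M / cols m,f,q,t,σ,γ,ω,i:
  I: [ 0  0  0  0  0  0  0  1]
  T: [ 0 -1 -3  1 -2 -1 -1  0]
  M: [ 1  0  1  0  1  0  0  0]
Echelon form has 3 nonzero rows (pivots: m,f,i)
n=8, r=3 ⇒ 5 dimensionless groups

5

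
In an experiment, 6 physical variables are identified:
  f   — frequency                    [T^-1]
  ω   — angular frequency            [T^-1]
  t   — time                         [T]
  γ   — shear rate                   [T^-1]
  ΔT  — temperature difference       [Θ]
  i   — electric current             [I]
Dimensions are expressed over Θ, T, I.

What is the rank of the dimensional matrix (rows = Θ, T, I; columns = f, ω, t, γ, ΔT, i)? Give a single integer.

3

Write exponents as rows Θ,T,I / cols f,ω,t,γ,ΔT,i:
  Θ: [ 0  0  0  0  1  0]
  T: [-1 -1  1 -1  0  0]
  I: [ 0  0  0  0  0  1]
Row reduction gives pivot columns f,ΔT,i; rank = 3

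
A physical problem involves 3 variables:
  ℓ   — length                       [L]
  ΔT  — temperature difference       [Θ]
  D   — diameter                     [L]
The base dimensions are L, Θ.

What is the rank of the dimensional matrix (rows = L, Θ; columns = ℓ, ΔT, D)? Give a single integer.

2

Write exponents as rows L,Θ / cols ℓ,ΔT,D:
  L: [ 1  0  1]
  Θ: [ 0  1  0]
Echelon form has 2 nonzero rows (pivots: ℓ,ΔT)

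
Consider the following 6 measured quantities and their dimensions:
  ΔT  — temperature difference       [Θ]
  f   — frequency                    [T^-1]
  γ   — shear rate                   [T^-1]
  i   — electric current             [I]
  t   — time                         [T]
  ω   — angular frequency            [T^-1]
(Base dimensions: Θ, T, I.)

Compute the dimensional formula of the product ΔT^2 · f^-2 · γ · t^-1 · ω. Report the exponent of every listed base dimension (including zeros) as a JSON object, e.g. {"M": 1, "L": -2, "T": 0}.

{"Θ": 2, "T": -1, "I": 0}

Write exponents as rows Θ,T,I / cols ΔT,f,γ,i,t,ω:
  Θ: [ 1  0  0  0  0  0]
  T: [ 0 -1 -1  0  1 -1]
  I: [ 0  0  0  1  0  0]
  [Θ]: (2)·1+(-2)·0+(1)·0+(-1)·0+(1)·0 = 2
  [T]: (2)·0+(-2)·-1+(1)·-1+(-1)·1+(1)·-1 = -1
  [I]: (2)·0+(-2)·0+(1)·0+(-1)·0+(1)·0 = 0
⇒ Θ^2 T^-1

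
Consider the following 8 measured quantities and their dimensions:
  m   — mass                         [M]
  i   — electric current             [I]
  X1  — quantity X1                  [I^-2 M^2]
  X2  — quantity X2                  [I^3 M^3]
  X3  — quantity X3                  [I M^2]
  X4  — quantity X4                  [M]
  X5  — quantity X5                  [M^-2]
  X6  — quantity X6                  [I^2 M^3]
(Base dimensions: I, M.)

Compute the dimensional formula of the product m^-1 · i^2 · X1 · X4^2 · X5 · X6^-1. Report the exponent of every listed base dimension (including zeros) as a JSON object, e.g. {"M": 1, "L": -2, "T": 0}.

Dimensional matrix (I×M by m×i×X1×X2×X3×X4×X5×X6):
  I: [ 0  1 -2  3  1  0  0  2]
  M: [ 1  0  2  3  2  1 -2  3]
  [I]: (-1)·0+(2)·1+(1)·-2+(2)·0+(1)·0+(-1)·2 = -2
  [M]: (-1)·1+(2)·0+(1)·2+(2)·1+(1)·-2+(-1)·3 = -2
⇒ I^-2 M^-2

{"I": -2, "M": -2}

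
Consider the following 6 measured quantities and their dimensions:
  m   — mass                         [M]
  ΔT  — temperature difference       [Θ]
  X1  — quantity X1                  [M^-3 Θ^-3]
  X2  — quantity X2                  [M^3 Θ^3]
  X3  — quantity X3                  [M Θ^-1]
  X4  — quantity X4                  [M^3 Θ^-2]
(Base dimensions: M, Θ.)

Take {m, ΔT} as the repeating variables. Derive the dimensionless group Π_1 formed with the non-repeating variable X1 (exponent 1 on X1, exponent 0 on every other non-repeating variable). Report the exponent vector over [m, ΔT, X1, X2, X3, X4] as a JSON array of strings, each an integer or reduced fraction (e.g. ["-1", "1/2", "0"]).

Exponent matrix [M,Θ] × [m,ΔT,X1,X2,X3,X4]:
  M: [ 1  0 -3  3  1  3]
  Θ: [ 0  1 -3  3 -1 -2]
RREF → pivots at {m,ΔT} ⇒ r = 2
Pivot set = {m,ΔT}, free = {X1,X2,X3,X4}
RREF:
  r0: [   1    0   -3    3    1    3]
  r1: [   0    1   -3    3   -1   -2]
Fix exponent of X1 at 1, X2 at 0, X3 at 0, X4 at 0; solve each RREF row for its pivot's exponent:
  r0: exp(m) + (-3)·1 = 0 ⇒ exp(m) = 3
  r1: exp(ΔT) + (-3)·1 = 0 ⇒ exp(ΔT) = 3
Π_1 = m^3 · ΔT^3 · X1

["3", "3", "1", "0", "0", "0"]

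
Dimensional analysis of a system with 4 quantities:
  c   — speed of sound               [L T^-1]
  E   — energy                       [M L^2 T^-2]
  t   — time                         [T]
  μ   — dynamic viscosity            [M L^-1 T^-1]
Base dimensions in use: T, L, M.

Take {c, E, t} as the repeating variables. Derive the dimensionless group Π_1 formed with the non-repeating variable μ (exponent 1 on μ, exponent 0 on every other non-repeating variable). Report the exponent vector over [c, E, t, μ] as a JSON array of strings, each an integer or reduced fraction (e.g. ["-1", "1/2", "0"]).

["3", "-1", "2", "1"]

Write exponents as rows T,L,M / cols c,E,t,μ:
  T: [-1 -2  1 -1]
  L: [ 1  2  0 -1]
  M: [ 0  1  0  1]
Row reduction gives pivot columns c,E,t; rank = 3
Repeat: c,E,t; free: μ
RREF:
  r0: [   1    0    0   -3]
  r1: [   0    1    0    1]
  r2: [   0    0    1   -2]
Fix exponent of μ at 1; solve each RREF row for its pivot's exponent:
  r0: exp(c) + (-3)·1 = 0 ⇒ exp(c) = 3
  r1: exp(E) + (1)·1 = 0 ⇒ exp(E) = -1
  r2: exp(t) + (-2)·1 = 0 ⇒ exp(t) = 2
Π_1 = c^3 · E^-1 · t^2 · μ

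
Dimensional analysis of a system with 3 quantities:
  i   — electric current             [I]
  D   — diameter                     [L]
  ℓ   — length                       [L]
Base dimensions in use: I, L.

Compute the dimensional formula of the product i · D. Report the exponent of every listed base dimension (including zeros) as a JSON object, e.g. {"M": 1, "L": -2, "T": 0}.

Exponent matrix [I,L] × [i,D,ℓ]:
  I: [ 1  0  0]
  L: [ 0  1  1]
  [I]: (1)·1+(1)·0 = 1
  [L]: (1)·0+(1)·1 = 1
⇒ I L

{"I": 1, "L": 1}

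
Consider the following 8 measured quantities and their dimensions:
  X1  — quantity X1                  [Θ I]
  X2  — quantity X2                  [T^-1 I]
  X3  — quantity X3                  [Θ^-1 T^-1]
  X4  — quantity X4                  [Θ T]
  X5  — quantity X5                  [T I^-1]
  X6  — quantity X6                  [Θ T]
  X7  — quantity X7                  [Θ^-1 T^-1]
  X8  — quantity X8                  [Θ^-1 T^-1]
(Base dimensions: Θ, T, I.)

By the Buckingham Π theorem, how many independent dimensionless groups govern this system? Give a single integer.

Write exponents as rows Θ,T,I / cols X1,X2,X3,X4,X5,X6,X7,X8:
  Θ: [ 1  0 -1  1  0  1 -1 -1]
  T: [ 0 -1 -1  1  1  1 -1 -1]
  I: [ 1  1  0  0 -1  0  0  0]
RREF → pivots at {X1,X2} ⇒ r = 2
8 vars − rank 2 = 6 Π groups

6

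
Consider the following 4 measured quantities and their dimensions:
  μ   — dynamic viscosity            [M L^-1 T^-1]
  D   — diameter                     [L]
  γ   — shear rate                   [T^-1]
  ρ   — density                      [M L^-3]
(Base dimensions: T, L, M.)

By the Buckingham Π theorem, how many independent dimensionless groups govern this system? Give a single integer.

1

Write exponents as rows T,L,M / cols μ,D,γ,ρ:
  T: [-1  0 -1  0]
  L: [-1  1  0 -3]
  M: [ 1  0  0  1]
Echelon form has 3 nonzero rows (pivots: μ,D,γ)
n=4, r=3 ⇒ 1 dimensionless group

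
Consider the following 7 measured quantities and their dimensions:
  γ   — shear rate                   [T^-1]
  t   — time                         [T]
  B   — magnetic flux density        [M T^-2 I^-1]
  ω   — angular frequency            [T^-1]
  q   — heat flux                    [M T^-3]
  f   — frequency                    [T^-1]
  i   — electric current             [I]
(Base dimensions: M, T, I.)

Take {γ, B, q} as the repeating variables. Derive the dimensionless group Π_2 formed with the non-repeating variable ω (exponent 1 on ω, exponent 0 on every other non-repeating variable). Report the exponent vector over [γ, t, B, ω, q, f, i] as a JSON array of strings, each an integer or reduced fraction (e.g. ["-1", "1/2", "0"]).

Write exponents as rows M,T,I / cols γ,t,B,ω,q,f,i:
  M: [ 0  0  1  0  1  0  0]
  T: [-1  1 -2 -1 -3 -1  0]
  I: [ 0  0 -1  0  0  0  1]
RREF → pivots at {γ,B,q} ⇒ r = 3
Repeat: γ,B,q; free: t,ω,f,i
RREF:
  r0: [   1   -1    0    1    0    1   -1]
  r1: [   0    0    1    0    0    0   -1]
  r2: [   0    0    0    0    1    0    1]
Fix exponent of ω at 1, t at 0, f at 0, i at 0; solve each RREF row for its pivot's exponent:
  r0: exp(γ) + (1)·1 = 0 ⇒ exp(γ) = -1
  r1: exp(B) + (0)·1 = 0 ⇒ exp(B) = 0
  r2: exp(q) + (0)·1 = 0 ⇒ exp(q) = 0
Π_2 = γ^-1 · ω

["-1", "0", "0", "1", "0", "0", "0"]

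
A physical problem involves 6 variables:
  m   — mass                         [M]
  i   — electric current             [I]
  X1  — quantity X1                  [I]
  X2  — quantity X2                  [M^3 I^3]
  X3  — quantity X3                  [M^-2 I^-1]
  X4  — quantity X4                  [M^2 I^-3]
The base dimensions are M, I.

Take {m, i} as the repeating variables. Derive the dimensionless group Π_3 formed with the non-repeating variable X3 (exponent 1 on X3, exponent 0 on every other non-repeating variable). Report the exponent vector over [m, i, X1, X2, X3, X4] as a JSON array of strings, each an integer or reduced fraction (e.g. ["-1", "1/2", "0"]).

["2", "1", "0", "0", "1", "0"]

Write exponents as rows M,I / cols m,i,X1,X2,X3,X4:
  M: [ 1  0  0  3 -2  2]
  I: [ 0  1  1  3 -1 -3]
Row reduction gives pivot columns m,i; rank = 2
Pivot set = {m,i}, free = {X1,X2,X3,X4}
RREF:
  r0: [   1    0    0    3   -2    2]
  r1: [   0    1    1    3   -1   -3]
Fix exponent of X3 at 1, X1 at 0, X2 at 0, X4 at 0; solve each RREF row for its pivot's exponent:
  r0: exp(m) + (-2)·1 = 0 ⇒ exp(m) = 2
  r1: exp(i) + (-1)·1 = 0 ⇒ exp(i) = 1
Π_3 = m^2 · i · X3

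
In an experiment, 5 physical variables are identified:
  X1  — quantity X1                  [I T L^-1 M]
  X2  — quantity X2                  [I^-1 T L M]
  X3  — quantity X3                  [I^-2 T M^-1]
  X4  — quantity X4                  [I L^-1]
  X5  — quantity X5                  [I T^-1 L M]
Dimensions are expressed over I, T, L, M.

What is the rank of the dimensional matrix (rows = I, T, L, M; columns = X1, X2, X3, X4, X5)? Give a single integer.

3

Dimensional matrix (I×T×L×M by X1×X2×X3×X4×X5):
  I: [ 1 -1 -2  1  1]
  T: [ 1  1  1  0 -1]
  L: [-1  1  0 -1  1]
  M: [ 1  1 -1  0  1]
Row reduction gives pivot columns X1,X2,X3; rank = 3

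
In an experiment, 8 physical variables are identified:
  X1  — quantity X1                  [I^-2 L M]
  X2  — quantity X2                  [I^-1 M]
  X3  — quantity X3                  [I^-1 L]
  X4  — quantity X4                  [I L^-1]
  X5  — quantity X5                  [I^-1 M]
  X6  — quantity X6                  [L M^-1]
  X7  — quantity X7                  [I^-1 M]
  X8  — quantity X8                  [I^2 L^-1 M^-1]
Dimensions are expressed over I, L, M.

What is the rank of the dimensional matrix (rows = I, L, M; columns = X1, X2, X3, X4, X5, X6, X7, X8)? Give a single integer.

Exponent matrix [I,L,M] × [X1,X2,X3,X4,X5,X6,X7,X8]:
  I: [-2 -1 -1  1 -1  0 -1  2]
  L: [ 1  0  1 -1  0  1  0 -1]
  M: [ 1  1  0  0  1 -1  1 -1]
Echelon form has 2 nonzero rows (pivots: X1,X2)

2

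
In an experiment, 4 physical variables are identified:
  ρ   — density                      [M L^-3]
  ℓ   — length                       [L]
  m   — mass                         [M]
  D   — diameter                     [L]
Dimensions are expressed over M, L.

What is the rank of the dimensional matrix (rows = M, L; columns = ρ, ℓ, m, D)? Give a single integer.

Dimensional matrix (M×L by ρ×ℓ×m×D):
  M: [ 1  0  1  0]
  L: [-3  1  0  1]
Echelon form has 2 nonzero rows (pivots: ρ,ℓ)

2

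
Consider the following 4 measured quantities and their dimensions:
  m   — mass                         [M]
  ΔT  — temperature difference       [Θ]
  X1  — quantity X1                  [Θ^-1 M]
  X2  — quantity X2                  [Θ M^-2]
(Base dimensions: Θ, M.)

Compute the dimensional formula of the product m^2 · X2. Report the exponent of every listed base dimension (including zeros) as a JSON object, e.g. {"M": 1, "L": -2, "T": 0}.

Dimensional matrix (Θ×M by m×ΔT×X1×X2):
  Θ: [ 0  1 -1  1]
  M: [ 1  0  1 -2]
  [Θ]: (2)·0+(1)·1 = 1
  [M]: (2)·1+(1)·-2 = 0
⇒ Θ

{"Θ": 1, "M": 0}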